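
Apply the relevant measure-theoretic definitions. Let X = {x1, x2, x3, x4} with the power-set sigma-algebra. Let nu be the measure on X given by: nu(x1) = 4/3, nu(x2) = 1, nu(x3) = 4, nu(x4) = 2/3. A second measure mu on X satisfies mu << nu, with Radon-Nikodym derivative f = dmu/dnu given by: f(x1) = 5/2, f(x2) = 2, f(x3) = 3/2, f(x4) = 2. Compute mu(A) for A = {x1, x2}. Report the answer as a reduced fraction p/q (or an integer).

By the defining property of the Radon-Nikodym derivative, for every measurable set A,
  mu(A) = integral_A f dnu.
Since nu is a discrete measure concentrated on the atoms of X, the integral over A reduces to the sum
  mu(A) = sum_{x in A} f(x) * nu({x}).
Computing each term:
  x1: f(x1) * nu(x1) = 5/2 * 4/3 = 10/3.
  x2: f(x2) * nu(x2) = 2 * 1 = 2.
Summing: mu(A) = 10/3 + 2 = 16/3.

16/3


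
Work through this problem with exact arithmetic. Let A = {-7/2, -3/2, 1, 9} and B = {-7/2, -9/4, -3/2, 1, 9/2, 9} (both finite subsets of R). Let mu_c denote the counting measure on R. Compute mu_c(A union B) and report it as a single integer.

Counting measure on a finite set equals cardinality. By inclusion-exclusion, |A union B| = |A| + |B| - |A cap B|.
|A| = 4, |B| = 6, |A cap B| = 4.
So mu_c(A union B) = 4 + 6 - 4 = 6.

6


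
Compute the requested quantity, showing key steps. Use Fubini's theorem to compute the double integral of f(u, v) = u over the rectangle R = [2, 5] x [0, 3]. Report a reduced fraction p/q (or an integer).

f(u, v) is a tensor product of a function of u and a function of v, and both factors are bounded continuous (hence Lebesgue integrable) on the rectangle, so Fubini's theorem applies:
  integral_R f d(m x m) = (integral_a1^b1 u du) * (integral_a2^b2 1 dv).
Inner integral in u: integral_{2}^{5} u du = (5^2 - 2^2)/2
  = 21/2.
Inner integral in v: integral_{0}^{3} 1 dv = (3^1 - 0^1)/1
  = 3.
Product: (21/2) * (3) = 63/2.

63/2


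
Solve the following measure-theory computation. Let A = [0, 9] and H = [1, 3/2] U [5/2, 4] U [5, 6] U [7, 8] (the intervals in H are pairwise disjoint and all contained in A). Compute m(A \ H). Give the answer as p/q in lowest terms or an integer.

The ambient interval has length m(A) = 9 - 0 = 9.
Since the holes are disjoint and sit inside A, by finite additivity
  m(H) = sum_i (b_i - a_i), and m(A \ H) = m(A) - m(H).
Computing the hole measures:
  m(H_1) = 3/2 - 1 = 1/2.
  m(H_2) = 4 - 5/2 = 3/2.
  m(H_3) = 6 - 5 = 1.
  m(H_4) = 8 - 7 = 1.
Summed: m(H) = 1/2 + 3/2 + 1 + 1 = 4.
So m(A \ H) = 9 - 4 = 5.

5


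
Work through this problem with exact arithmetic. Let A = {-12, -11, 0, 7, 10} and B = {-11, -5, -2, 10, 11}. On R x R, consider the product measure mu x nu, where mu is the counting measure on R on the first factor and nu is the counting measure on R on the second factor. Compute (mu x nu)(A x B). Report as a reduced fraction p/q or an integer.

For a measurable rectangle A x B, the product measure satisfies
  (mu x nu)(A x B) = mu(A) * nu(B).
  mu(A) = 5.
  nu(B) = 5.
  (mu x nu)(A x B) = 5 * 5 = 25.

25


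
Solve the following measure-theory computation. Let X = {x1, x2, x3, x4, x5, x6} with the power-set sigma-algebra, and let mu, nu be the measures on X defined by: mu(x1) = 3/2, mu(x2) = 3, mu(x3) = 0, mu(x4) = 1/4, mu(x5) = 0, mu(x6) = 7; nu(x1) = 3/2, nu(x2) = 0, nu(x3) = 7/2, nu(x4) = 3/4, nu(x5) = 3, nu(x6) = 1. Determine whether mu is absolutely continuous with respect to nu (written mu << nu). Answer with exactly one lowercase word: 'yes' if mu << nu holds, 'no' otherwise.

mu << nu means: every nu-null measurable set is also mu-null; equivalently, for every atom x, if nu({x}) = 0 then mu({x}) = 0.
Checking each atom:
  x1: nu = 3/2 > 0 -> no constraint.
  x2: nu = 0, mu = 3 > 0 -> violates mu << nu.
  x3: nu = 7/2 > 0 -> no constraint.
  x4: nu = 3/4 > 0 -> no constraint.
  x5: nu = 3 > 0 -> no constraint.
  x6: nu = 1 > 0 -> no constraint.
The atom(s) x2 violate the condition (nu = 0 but mu > 0). Therefore mu is NOT absolutely continuous w.r.t. nu.

no


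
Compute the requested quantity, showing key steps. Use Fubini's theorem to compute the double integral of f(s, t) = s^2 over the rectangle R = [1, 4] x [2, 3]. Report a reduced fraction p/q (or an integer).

f(s, t) is a tensor product of a function of s and a function of t, and both factors are bounded continuous (hence Lebesgue integrable) on the rectangle, so Fubini's theorem applies:
  integral_R f d(m x m) = (integral_a1^b1 s^2 ds) * (integral_a2^b2 1 dt).
Inner integral in s: integral_{1}^{4} s^2 ds = (4^3 - 1^3)/3
  = 21.
Inner integral in t: integral_{2}^{3} 1 dt = (3^1 - 2^1)/1
  = 1.
Product: (21) * (1) = 21.

21


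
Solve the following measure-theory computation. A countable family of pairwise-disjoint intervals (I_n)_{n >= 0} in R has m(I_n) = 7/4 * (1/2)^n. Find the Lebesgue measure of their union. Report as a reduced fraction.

By countable additivity of the Lebesgue measure on pairwise disjoint measurable sets,
  m(union_{n >= 0} I_n) = sum_{n >= 0} m(I_n) = sum_{n >= 0} a * r^n,
  with a = 7/4 and r = 1/2.
Since 0 < r = 1/2 < 1, the geometric series converges:
  sum_{n >= 0} a * r^n = a / (1 - r).
  = 7/4 / (1 - 1/2)
  = 7/4 / (1/2)
  = 7/2.

7/2


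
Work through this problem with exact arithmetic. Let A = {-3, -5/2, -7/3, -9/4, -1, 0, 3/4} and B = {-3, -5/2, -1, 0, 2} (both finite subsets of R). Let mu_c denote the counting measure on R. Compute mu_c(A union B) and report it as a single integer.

Counting measure on a finite set equals cardinality. By inclusion-exclusion, |A union B| = |A| + |B| - |A cap B|.
|A| = 7, |B| = 5, |A cap B| = 4.
So mu_c(A union B) = 7 + 5 - 4 = 8.

8


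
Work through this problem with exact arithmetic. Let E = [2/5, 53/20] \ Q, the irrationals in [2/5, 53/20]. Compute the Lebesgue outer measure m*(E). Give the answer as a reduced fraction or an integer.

The interval I = [2/5, 53/20] has m(I) = 53/20 - 2/5 = 9/4 (endpoints are measure-zero, so open/closed/half-open agree). Write I = (I cap Q) u (I \ Q). The rationals in I are countable, so m*(I cap Q) = 0 (cover each rational by intervals whose total length is arbitrarily small). By countable subadditivity m*(I) <= m*(I cap Q) + m*(I \ Q), hence m*(I \ Q) >= m(I) = 9/4. The reverse inequality m*(I \ Q) <= m*(I) = 9/4 is trivial since (I \ Q) is a subset of I. Therefore m*(I \ Q) = 9/4.

9/4


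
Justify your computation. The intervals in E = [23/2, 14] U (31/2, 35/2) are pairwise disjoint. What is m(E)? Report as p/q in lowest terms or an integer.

For pairwise disjoint intervals, m(union_i I_i) = sum_i m(I_i),
and m is invariant under swapping open/closed endpoints (single points have measure 0).
So m(E) = sum_i (b_i - a_i).
  I_1 has length 14 - 23/2 = 5/2.
  I_2 has length 35/2 - 31/2 = 2.
Summing:
  m(E) = 5/2 + 2 = 9/2.

9/2


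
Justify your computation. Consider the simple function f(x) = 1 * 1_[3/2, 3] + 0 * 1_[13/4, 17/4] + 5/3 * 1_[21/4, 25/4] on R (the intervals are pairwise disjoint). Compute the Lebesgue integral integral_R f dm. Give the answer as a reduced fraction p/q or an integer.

For a simple function f = sum_i c_i * 1_{A_i} with disjoint A_i,
  integral f dm = sum_i c_i * m(A_i).
Lengths of the A_i:
  m(A_1) = 3 - 3/2 = 3/2.
  m(A_2) = 17/4 - 13/4 = 1.
  m(A_3) = 25/4 - 21/4 = 1.
Contributions c_i * m(A_i):
  (1) * (3/2) = 3/2.
  (0) * (1) = 0.
  (5/3) * (1) = 5/3.
Total: 3/2 + 0 + 5/3 = 19/6.

19/6


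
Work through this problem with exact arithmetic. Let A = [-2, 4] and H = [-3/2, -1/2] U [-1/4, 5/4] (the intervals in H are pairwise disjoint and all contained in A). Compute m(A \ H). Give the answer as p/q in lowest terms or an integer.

The ambient interval has length m(A) = 4 - (-2) = 6.
Since the holes are disjoint and sit inside A, by finite additivity
  m(H) = sum_i (b_i - a_i), and m(A \ H) = m(A) - m(H).
Computing the hole measures:
  m(H_1) = -1/2 - (-3/2) = 1.
  m(H_2) = 5/4 - (-1/4) = 3/2.
Summed: m(H) = 1 + 3/2 = 5/2.
So m(A \ H) = 6 - 5/2 = 7/2.

7/2


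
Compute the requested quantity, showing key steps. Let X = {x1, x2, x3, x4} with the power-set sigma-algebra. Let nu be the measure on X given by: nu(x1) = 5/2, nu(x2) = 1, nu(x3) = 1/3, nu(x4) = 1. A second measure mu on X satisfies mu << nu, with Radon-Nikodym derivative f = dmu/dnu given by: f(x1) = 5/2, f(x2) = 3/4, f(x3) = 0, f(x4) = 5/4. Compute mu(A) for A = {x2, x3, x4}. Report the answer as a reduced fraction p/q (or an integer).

By the defining property of the Radon-Nikodym derivative, for every measurable set A,
  mu(A) = integral_A f dnu.
Since nu is a discrete measure concentrated on the atoms of X, the integral over A reduces to the sum
  mu(A) = sum_{x in A} f(x) * nu({x}).
Computing each term:
  x2: f(x2) * nu(x2) = 3/4 * 1 = 3/4.
  x3: f(x3) * nu(x3) = 0 * 1/3 = 0.
  x4: f(x4) * nu(x4) = 5/4 * 1 = 5/4.
Summing: mu(A) = 3/4 + 0 + 5/4 = 2.

2


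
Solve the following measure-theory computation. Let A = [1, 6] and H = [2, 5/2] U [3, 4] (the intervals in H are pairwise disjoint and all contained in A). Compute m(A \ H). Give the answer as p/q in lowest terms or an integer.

The ambient interval has length m(A) = 6 - 1 = 5.
Since the holes are disjoint and sit inside A, by finite additivity
  m(H) = sum_i (b_i - a_i), and m(A \ H) = m(A) - m(H).
Computing the hole measures:
  m(H_1) = 5/2 - 2 = 1/2.
  m(H_2) = 4 - 3 = 1.
Summed: m(H) = 1/2 + 1 = 3/2.
So m(A \ H) = 5 - 3/2 = 7/2.

7/2


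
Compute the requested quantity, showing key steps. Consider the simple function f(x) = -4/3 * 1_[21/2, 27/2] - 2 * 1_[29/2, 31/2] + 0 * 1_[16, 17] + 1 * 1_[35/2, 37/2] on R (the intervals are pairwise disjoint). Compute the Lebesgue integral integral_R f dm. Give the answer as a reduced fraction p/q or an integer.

For a simple function f = sum_i c_i * 1_{A_i} with disjoint A_i,
  integral f dm = sum_i c_i * m(A_i).
Lengths of the A_i:
  m(A_1) = 27/2 - 21/2 = 3.
  m(A_2) = 31/2 - 29/2 = 1.
  m(A_3) = 17 - 16 = 1.
  m(A_4) = 37/2 - 35/2 = 1.
Contributions c_i * m(A_i):
  (-4/3) * (3) = -4.
  (-2) * (1) = -2.
  (0) * (1) = 0.
  (1) * (1) = 1.
Total: -4 - 2 + 0 + 1 = -5.

-5


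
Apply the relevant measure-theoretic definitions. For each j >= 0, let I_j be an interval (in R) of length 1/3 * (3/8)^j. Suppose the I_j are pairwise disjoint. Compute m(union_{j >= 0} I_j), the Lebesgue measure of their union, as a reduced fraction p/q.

By countable additivity of the Lebesgue measure on pairwise disjoint measurable sets,
  m(union_{j >= 0} I_j) = sum_{j >= 0} m(I_j) = sum_{j >= 0} a * r^j,
  with a = 1/3 and r = 3/8.
Since 0 < r = 3/8 < 1, the geometric series converges:
  sum_{j >= 0} a * r^j = a / (1 - r).
  = 1/3 / (1 - 3/8)
  = 1/3 / (5/8)
  = 8/15.

8/15


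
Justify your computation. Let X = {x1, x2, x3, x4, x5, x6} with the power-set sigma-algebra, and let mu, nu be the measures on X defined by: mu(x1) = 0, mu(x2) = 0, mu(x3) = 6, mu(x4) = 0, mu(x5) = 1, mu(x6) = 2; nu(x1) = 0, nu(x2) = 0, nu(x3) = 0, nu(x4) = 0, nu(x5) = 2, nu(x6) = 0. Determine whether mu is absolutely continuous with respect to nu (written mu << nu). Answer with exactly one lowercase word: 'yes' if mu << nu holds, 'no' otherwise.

mu << nu means: every nu-null measurable set is also mu-null; equivalently, for every atom x, if nu({x}) = 0 then mu({x}) = 0.
Checking each atom:
  x1: nu = 0, mu = 0 -> consistent with mu << nu.
  x2: nu = 0, mu = 0 -> consistent with mu << nu.
  x3: nu = 0, mu = 6 > 0 -> violates mu << nu.
  x4: nu = 0, mu = 0 -> consistent with mu << nu.
  x5: nu = 2 > 0 -> no constraint.
  x6: nu = 0, mu = 2 > 0 -> violates mu << nu.
The atom(s) x3, x6 violate the condition (nu = 0 but mu > 0). Therefore mu is NOT absolutely continuous w.r.t. nu.

no


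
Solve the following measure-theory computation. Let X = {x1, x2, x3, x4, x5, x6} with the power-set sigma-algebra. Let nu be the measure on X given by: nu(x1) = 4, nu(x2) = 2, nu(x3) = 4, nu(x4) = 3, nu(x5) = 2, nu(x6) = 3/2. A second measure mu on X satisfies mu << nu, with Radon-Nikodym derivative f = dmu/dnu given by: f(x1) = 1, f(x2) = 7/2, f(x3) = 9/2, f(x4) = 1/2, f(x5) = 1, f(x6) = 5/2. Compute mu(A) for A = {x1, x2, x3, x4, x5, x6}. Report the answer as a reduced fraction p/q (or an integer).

By the defining property of the Radon-Nikodym derivative, for every measurable set A,
  mu(A) = integral_A f dnu.
Since nu is a discrete measure concentrated on the atoms of X, the integral over A reduces to the sum
  mu(A) = sum_{x in A} f(x) * nu({x}).
Computing each term:
  x1: f(x1) * nu(x1) = 1 * 4 = 4.
  x2: f(x2) * nu(x2) = 7/2 * 2 = 7.
  x3: f(x3) * nu(x3) = 9/2 * 4 = 18.
  x4: f(x4) * nu(x4) = 1/2 * 3 = 3/2.
  x5: f(x5) * nu(x5) = 1 * 2 = 2.
  x6: f(x6) * nu(x6) = 5/2 * 3/2 = 15/4.
Summing: mu(A) = 4 + 7 + 18 + 3/2 + 2 + 15/4 = 145/4.

145/4


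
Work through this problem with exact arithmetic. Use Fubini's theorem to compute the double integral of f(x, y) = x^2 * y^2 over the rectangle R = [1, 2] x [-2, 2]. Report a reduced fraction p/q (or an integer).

f(x, y) is a tensor product of a function of x and a function of y, and both factors are bounded continuous (hence Lebesgue integrable) on the rectangle, so Fubini's theorem applies:
  integral_R f d(m x m) = (integral_a1^b1 x^2 dx) * (integral_a2^b2 y^2 dy).
Inner integral in x: integral_{1}^{2} x^2 dx = (2^3 - 1^3)/3
  = 7/3.
Inner integral in y: integral_{-2}^{2} y^2 dy = (2^3 - (-2)^3)/3
  = 16/3.
Product: (7/3) * (16/3) = 112/9.

112/9


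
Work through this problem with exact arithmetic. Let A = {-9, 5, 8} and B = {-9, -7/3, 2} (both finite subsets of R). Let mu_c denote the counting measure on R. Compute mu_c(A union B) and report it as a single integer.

Counting measure on a finite set equals cardinality. By inclusion-exclusion, |A union B| = |A| + |B| - |A cap B|.
|A| = 3, |B| = 3, |A cap B| = 1.
So mu_c(A union B) = 3 + 3 - 1 = 5.

5


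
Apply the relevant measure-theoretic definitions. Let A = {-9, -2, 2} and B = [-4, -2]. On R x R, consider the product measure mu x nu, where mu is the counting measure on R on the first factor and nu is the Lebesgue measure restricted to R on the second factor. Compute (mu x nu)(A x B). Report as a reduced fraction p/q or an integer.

For a measurable rectangle A x B, the product measure satisfies
  (mu x nu)(A x B) = mu(A) * nu(B).
  mu(A) = 3.
  nu(B) = 2.
  (mu x nu)(A x B) = 3 * 2 = 6.

6


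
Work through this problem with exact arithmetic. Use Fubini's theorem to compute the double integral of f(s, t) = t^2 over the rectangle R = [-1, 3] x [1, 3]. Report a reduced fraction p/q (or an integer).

f(s, t) is a tensor product of a function of s and a function of t, and both factors are bounded continuous (hence Lebesgue integrable) on the rectangle, so Fubini's theorem applies:
  integral_R f d(m x m) = (integral_a1^b1 1 ds) * (integral_a2^b2 t^2 dt).
Inner integral in s: integral_{-1}^{3} 1 ds = (3^1 - (-1)^1)/1
  = 4.
Inner integral in t: integral_{1}^{3} t^2 dt = (3^3 - 1^3)/3
  = 26/3.
Product: (4) * (26/3) = 104/3.

104/3


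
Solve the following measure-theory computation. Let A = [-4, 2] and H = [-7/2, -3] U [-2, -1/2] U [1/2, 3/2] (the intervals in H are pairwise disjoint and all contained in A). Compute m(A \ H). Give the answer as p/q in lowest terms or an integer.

The ambient interval has length m(A) = 2 - (-4) = 6.
Since the holes are disjoint and sit inside A, by finite additivity
  m(H) = sum_i (b_i - a_i), and m(A \ H) = m(A) - m(H).
Computing the hole measures:
  m(H_1) = -3 - (-7/2) = 1/2.
  m(H_2) = -1/2 - (-2) = 3/2.
  m(H_3) = 3/2 - 1/2 = 1.
Summed: m(H) = 1/2 + 3/2 + 1 = 3.
So m(A \ H) = 6 - 3 = 3.

3


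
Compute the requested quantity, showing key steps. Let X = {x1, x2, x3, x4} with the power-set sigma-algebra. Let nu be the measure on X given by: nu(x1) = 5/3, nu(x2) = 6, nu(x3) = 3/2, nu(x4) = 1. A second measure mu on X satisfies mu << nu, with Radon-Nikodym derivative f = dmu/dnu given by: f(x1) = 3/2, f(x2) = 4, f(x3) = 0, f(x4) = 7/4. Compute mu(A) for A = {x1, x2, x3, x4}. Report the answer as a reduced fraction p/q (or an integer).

By the defining property of the Radon-Nikodym derivative, for every measurable set A,
  mu(A) = integral_A f dnu.
Since nu is a discrete measure concentrated on the atoms of X, the integral over A reduces to the sum
  mu(A) = sum_{x in A} f(x) * nu({x}).
Computing each term:
  x1: f(x1) * nu(x1) = 3/2 * 5/3 = 5/2.
  x2: f(x2) * nu(x2) = 4 * 6 = 24.
  x3: f(x3) * nu(x3) = 0 * 3/2 = 0.
  x4: f(x4) * nu(x4) = 7/4 * 1 = 7/4.
Summing: mu(A) = 5/2 + 24 + 0 + 7/4 = 113/4.

113/4


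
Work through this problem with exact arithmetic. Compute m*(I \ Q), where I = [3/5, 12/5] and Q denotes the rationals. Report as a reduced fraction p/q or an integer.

The interval I = [3/5, 12/5] has m(I) = 12/5 - 3/5 = 9/5 (endpoints are measure-zero, so open/closed/half-open agree). Write I = (I cap Q) u (I \ Q). The rationals in I are countable, so m*(I cap Q) = 0 (cover each rational by intervals whose total length is arbitrarily small). By countable subadditivity m*(I) <= m*(I cap Q) + m*(I \ Q), hence m*(I \ Q) >= m(I) = 9/5. The reverse inequality m*(I \ Q) <= m*(I) = 9/5 is trivial since (I \ Q) is a subset of I. Therefore m*(I \ Q) = 9/5.

9/5


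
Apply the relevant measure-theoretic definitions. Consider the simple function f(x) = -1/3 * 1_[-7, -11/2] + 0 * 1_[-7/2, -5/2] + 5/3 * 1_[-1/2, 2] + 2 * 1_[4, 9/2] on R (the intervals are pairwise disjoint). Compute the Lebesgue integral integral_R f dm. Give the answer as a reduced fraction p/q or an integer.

For a simple function f = sum_i c_i * 1_{A_i} with disjoint A_i,
  integral f dm = sum_i c_i * m(A_i).
Lengths of the A_i:
  m(A_1) = -11/2 - (-7) = 3/2.
  m(A_2) = -5/2 - (-7/2) = 1.
  m(A_3) = 2 - (-1/2) = 5/2.
  m(A_4) = 9/2 - 4 = 1/2.
Contributions c_i * m(A_i):
  (-1/3) * (3/2) = -1/2.
  (0) * (1) = 0.
  (5/3) * (5/2) = 25/6.
  (2) * (1/2) = 1.
Total: -1/2 + 0 + 25/6 + 1 = 14/3.

14/3


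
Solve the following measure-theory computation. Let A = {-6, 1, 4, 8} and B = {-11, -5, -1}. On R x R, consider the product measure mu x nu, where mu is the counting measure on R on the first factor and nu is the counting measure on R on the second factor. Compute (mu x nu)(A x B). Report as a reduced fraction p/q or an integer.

For a measurable rectangle A x B, the product measure satisfies
  (mu x nu)(A x B) = mu(A) * nu(B).
  mu(A) = 4.
  nu(B) = 3.
  (mu x nu)(A x B) = 4 * 3 = 12.

12


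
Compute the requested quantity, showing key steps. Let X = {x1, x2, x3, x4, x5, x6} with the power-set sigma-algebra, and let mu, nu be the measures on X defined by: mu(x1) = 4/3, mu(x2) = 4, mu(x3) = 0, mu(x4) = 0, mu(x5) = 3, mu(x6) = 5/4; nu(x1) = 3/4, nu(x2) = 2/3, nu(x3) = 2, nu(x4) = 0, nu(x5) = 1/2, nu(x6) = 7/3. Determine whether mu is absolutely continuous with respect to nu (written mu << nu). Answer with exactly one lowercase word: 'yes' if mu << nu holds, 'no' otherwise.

mu << nu means: every nu-null measurable set is also mu-null; equivalently, for every atom x, if nu({x}) = 0 then mu({x}) = 0.
Checking each atom:
  x1: nu = 3/4 > 0 -> no constraint.
  x2: nu = 2/3 > 0 -> no constraint.
  x3: nu = 2 > 0 -> no constraint.
  x4: nu = 0, mu = 0 -> consistent with mu << nu.
  x5: nu = 1/2 > 0 -> no constraint.
  x6: nu = 7/3 > 0 -> no constraint.
No atom violates the condition. Therefore mu << nu.

yes


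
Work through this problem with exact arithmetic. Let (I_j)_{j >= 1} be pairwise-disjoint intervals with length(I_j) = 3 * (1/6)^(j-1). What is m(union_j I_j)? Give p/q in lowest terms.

By countable additivity of the Lebesgue measure on pairwise disjoint measurable sets,
  m(union_{j >= 1} I_j) = sum_{j >= 1} m(I_j) = sum_{j >= 1} a * r^(j-1),
  with a = 3 and r = 1/6.
Since 0 < r = 1/6 < 1, the geometric series converges:
  sum_{j >= 1} a * r^(j-1) = a / (1 - r).
  = 3 / (1 - 1/6)
  = 3 / (5/6)
  = 18/5.

18/5


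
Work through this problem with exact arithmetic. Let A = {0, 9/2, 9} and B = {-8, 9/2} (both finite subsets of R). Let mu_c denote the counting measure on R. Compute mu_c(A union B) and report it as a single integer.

Counting measure on a finite set equals cardinality. By inclusion-exclusion, |A union B| = |A| + |B| - |A cap B|.
|A| = 3, |B| = 2, |A cap B| = 1.
So mu_c(A union B) = 3 + 2 - 1 = 4.

4


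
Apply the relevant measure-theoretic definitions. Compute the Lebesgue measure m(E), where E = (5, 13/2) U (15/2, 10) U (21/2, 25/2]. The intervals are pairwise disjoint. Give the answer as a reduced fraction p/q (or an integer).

For pairwise disjoint intervals, m(union_i I_i) = sum_i m(I_i),
and m is invariant under swapping open/closed endpoints (single points have measure 0).
So m(E) = sum_i (b_i - a_i).
  I_1 has length 13/2 - 5 = 3/2.
  I_2 has length 10 - 15/2 = 5/2.
  I_3 has length 25/2 - 21/2 = 2.
Summing:
  m(E) = 3/2 + 5/2 + 2 = 6.

6


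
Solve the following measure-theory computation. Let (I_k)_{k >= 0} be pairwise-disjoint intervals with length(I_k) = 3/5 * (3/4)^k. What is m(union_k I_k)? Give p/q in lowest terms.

By countable additivity of the Lebesgue measure on pairwise disjoint measurable sets,
  m(union_{k >= 0} I_k) = sum_{k >= 0} m(I_k) = sum_{k >= 0} a * r^k,
  with a = 3/5 and r = 3/4.
Since 0 < r = 3/4 < 1, the geometric series converges:
  sum_{k >= 0} a * r^k = a / (1 - r).
  = 3/5 / (1 - 3/4)
  = 3/5 / (1/4)
  = 12/5.

12/5


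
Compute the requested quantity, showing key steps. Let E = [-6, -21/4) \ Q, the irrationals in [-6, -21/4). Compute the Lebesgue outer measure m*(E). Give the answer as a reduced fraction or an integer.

The interval I = [-6, -21/4) has m(I) = -21/4 - (-6) = 3/4 (endpoints are measure-zero, so open/closed/half-open agree). Write I = (I cap Q) u (I \ Q). The rationals in I are countable, so m*(I cap Q) = 0 (cover each rational by intervals whose total length is arbitrarily small). By countable subadditivity m*(I) <= m*(I cap Q) + m*(I \ Q), hence m*(I \ Q) >= m(I) = 3/4. The reverse inequality m*(I \ Q) <= m*(I) = 3/4 is trivial since (I \ Q) is a subset of I. Therefore m*(I \ Q) = 3/4.

3/4


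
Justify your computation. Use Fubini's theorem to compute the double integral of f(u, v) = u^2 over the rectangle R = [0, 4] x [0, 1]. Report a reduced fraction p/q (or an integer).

f(u, v) is a tensor product of a function of u and a function of v, and both factors are bounded continuous (hence Lebesgue integrable) on the rectangle, so Fubini's theorem applies:
  integral_R f d(m x m) = (integral_a1^b1 u^2 du) * (integral_a2^b2 1 dv).
Inner integral in u: integral_{0}^{4} u^2 du = (4^3 - 0^3)/3
  = 64/3.
Inner integral in v: integral_{0}^{1} 1 dv = (1^1 - 0^1)/1
  = 1.
Product: (64/3) * (1) = 64/3.

64/3


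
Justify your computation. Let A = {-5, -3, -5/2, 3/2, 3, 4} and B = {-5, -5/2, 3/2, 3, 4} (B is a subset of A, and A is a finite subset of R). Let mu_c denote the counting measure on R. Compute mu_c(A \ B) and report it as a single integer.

Counting measure assigns mu_c(E) = |E| (number of elements) when E is finite. For B subset A, A \ B is the set of elements of A not in B, so |A \ B| = |A| - |B|.
|A| = 6, |B| = 5, so mu_c(A \ B) = 6 - 5 = 1.

1


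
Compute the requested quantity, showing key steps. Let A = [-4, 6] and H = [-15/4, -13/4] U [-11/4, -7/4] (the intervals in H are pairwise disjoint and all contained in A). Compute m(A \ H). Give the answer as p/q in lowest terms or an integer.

The ambient interval has length m(A) = 6 - (-4) = 10.
Since the holes are disjoint and sit inside A, by finite additivity
  m(H) = sum_i (b_i - a_i), and m(A \ H) = m(A) - m(H).
Computing the hole measures:
  m(H_1) = -13/4 - (-15/4) = 1/2.
  m(H_2) = -7/4 - (-11/4) = 1.
Summed: m(H) = 1/2 + 1 = 3/2.
So m(A \ H) = 10 - 3/2 = 17/2.

17/2


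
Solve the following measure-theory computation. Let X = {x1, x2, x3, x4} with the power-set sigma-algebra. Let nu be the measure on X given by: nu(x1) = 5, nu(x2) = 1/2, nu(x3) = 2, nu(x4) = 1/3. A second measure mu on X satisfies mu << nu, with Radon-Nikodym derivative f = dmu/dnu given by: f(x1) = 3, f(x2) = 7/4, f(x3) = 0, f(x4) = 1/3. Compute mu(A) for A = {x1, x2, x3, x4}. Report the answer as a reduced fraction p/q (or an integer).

By the defining property of the Radon-Nikodym derivative, for every measurable set A,
  mu(A) = integral_A f dnu.
Since nu is a discrete measure concentrated on the atoms of X, the integral over A reduces to the sum
  mu(A) = sum_{x in A} f(x) * nu({x}).
Computing each term:
  x1: f(x1) * nu(x1) = 3 * 5 = 15.
  x2: f(x2) * nu(x2) = 7/4 * 1/2 = 7/8.
  x3: f(x3) * nu(x3) = 0 * 2 = 0.
  x4: f(x4) * nu(x4) = 1/3 * 1/3 = 1/9.
Summing: mu(A) = 15 + 7/8 + 0 + 1/9 = 1151/72.

1151/72


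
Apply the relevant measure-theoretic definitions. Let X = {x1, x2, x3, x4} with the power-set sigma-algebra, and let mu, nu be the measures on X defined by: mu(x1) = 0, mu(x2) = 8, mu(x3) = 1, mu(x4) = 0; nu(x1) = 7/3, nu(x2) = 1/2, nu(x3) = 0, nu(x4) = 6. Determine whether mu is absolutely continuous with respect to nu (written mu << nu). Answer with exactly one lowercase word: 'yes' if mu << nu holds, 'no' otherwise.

mu << nu means: every nu-null measurable set is also mu-null; equivalently, for every atom x, if nu({x}) = 0 then mu({x}) = 0.
Checking each atom:
  x1: nu = 7/3 > 0 -> no constraint.
  x2: nu = 1/2 > 0 -> no constraint.
  x3: nu = 0, mu = 1 > 0 -> violates mu << nu.
  x4: nu = 6 > 0 -> no constraint.
The atom(s) x3 violate the condition (nu = 0 but mu > 0). Therefore mu is NOT absolutely continuous w.r.t. nu.

no


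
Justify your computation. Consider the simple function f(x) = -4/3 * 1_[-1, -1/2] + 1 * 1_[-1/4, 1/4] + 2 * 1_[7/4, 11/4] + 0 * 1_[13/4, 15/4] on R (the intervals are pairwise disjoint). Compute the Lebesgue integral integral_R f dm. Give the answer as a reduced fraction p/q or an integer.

For a simple function f = sum_i c_i * 1_{A_i} with disjoint A_i,
  integral f dm = sum_i c_i * m(A_i).
Lengths of the A_i:
  m(A_1) = -1/2 - (-1) = 1/2.
  m(A_2) = 1/4 - (-1/4) = 1/2.
  m(A_3) = 11/4 - 7/4 = 1.
  m(A_4) = 15/4 - 13/4 = 1/2.
Contributions c_i * m(A_i):
  (-4/3) * (1/2) = -2/3.
  (1) * (1/2) = 1/2.
  (2) * (1) = 2.
  (0) * (1/2) = 0.
Total: -2/3 + 1/2 + 2 + 0 = 11/6.

11/6


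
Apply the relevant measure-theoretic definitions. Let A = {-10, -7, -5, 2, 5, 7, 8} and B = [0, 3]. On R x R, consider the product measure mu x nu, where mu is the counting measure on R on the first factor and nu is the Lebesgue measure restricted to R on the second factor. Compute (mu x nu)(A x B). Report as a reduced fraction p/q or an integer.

For a measurable rectangle A x B, the product measure satisfies
  (mu x nu)(A x B) = mu(A) * nu(B).
  mu(A) = 7.
  nu(B) = 3.
  (mu x nu)(A x B) = 7 * 3 = 21.

21


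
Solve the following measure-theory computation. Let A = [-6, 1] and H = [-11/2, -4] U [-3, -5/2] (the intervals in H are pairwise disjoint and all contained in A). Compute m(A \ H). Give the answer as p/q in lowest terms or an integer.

The ambient interval has length m(A) = 1 - (-6) = 7.
Since the holes are disjoint and sit inside A, by finite additivity
  m(H) = sum_i (b_i - a_i), and m(A \ H) = m(A) - m(H).
Computing the hole measures:
  m(H_1) = -4 - (-11/2) = 3/2.
  m(H_2) = -5/2 - (-3) = 1/2.
Summed: m(H) = 3/2 + 1/2 = 2.
So m(A \ H) = 7 - 2 = 5.

5


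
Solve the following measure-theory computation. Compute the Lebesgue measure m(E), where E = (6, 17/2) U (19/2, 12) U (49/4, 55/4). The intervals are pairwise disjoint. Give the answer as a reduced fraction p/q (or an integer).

For pairwise disjoint intervals, m(union_i I_i) = sum_i m(I_i),
and m is invariant under swapping open/closed endpoints (single points have measure 0).
So m(E) = sum_i (b_i - a_i).
  I_1 has length 17/2 - 6 = 5/2.
  I_2 has length 12 - 19/2 = 5/2.
  I_3 has length 55/4 - 49/4 = 3/2.
Summing:
  m(E) = 5/2 + 5/2 + 3/2 = 13/2.

13/2


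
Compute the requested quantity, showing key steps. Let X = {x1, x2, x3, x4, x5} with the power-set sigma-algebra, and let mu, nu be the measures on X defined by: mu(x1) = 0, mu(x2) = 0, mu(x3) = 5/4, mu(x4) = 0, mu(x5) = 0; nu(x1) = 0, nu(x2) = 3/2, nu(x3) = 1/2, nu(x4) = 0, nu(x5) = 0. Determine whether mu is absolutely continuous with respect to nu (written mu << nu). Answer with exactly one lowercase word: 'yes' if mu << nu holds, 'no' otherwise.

mu << nu means: every nu-null measurable set is also mu-null; equivalently, for every atom x, if nu({x}) = 0 then mu({x}) = 0.
Checking each atom:
  x1: nu = 0, mu = 0 -> consistent with mu << nu.
  x2: nu = 3/2 > 0 -> no constraint.
  x3: nu = 1/2 > 0 -> no constraint.
  x4: nu = 0, mu = 0 -> consistent with mu << nu.
  x5: nu = 0, mu = 0 -> consistent with mu << nu.
No atom violates the condition. Therefore mu << nu.

yes


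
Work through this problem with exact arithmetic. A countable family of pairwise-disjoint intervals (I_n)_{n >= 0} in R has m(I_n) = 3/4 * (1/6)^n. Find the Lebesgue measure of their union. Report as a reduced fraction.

By countable additivity of the Lebesgue measure on pairwise disjoint measurable sets,
  m(union_{n >= 0} I_n) = sum_{n >= 0} m(I_n) = sum_{n >= 0} a * r^n,
  with a = 3/4 and r = 1/6.
Since 0 < r = 1/6 < 1, the geometric series converges:
  sum_{n >= 0} a * r^n = a / (1 - r).
  = 3/4 / (1 - 1/6)
  = 3/4 / (5/6)
  = 9/10.

9/10


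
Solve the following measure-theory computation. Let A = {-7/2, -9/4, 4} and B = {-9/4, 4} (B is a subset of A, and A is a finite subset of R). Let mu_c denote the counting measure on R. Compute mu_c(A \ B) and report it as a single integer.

Counting measure assigns mu_c(E) = |E| (number of elements) when E is finite. For B subset A, A \ B is the set of elements of A not in B, so |A \ B| = |A| - |B|.
|A| = 3, |B| = 2, so mu_c(A \ B) = 3 - 2 = 1.

1


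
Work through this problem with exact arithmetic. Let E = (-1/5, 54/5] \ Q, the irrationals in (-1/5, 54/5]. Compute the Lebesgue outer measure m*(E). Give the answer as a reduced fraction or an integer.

The interval I = (-1/5, 54/5] has m(I) = 54/5 - (-1/5) = 11 (endpoints are measure-zero, so open/closed/half-open agree). Write I = (I cap Q) u (I \ Q). The rationals in I are countable, so m*(I cap Q) = 0 (cover each rational by intervals whose total length is arbitrarily small). By countable subadditivity m*(I) <= m*(I cap Q) + m*(I \ Q), hence m*(I \ Q) >= m(I) = 11. The reverse inequality m*(I \ Q) <= m*(I) = 11 is trivial since (I \ Q) is a subset of I. Therefore m*(I \ Q) = 11.

11


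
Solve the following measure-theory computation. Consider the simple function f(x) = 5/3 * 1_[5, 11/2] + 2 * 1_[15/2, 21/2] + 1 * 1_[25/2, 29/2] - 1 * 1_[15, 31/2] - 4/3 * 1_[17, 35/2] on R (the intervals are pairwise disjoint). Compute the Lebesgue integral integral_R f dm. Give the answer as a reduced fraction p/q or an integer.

For a simple function f = sum_i c_i * 1_{A_i} with disjoint A_i,
  integral f dm = sum_i c_i * m(A_i).
Lengths of the A_i:
  m(A_1) = 11/2 - 5 = 1/2.
  m(A_2) = 21/2 - 15/2 = 3.
  m(A_3) = 29/2 - 25/2 = 2.
  m(A_4) = 31/2 - 15 = 1/2.
  m(A_5) = 35/2 - 17 = 1/2.
Contributions c_i * m(A_i):
  (5/3) * (1/2) = 5/6.
  (2) * (3) = 6.
  (1) * (2) = 2.
  (-1) * (1/2) = -1/2.
  (-4/3) * (1/2) = -2/3.
Total: 5/6 + 6 + 2 - 1/2 - 2/3 = 23/3.

23/3


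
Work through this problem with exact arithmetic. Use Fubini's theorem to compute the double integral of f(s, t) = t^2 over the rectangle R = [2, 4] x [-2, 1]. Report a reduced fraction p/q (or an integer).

f(s, t) is a tensor product of a function of s and a function of t, and both factors are bounded continuous (hence Lebesgue integrable) on the rectangle, so Fubini's theorem applies:
  integral_R f d(m x m) = (integral_a1^b1 1 ds) * (integral_a2^b2 t^2 dt).
Inner integral in s: integral_{2}^{4} 1 ds = (4^1 - 2^1)/1
  = 2.
Inner integral in t: integral_{-2}^{1} t^2 dt = (1^3 - (-2)^3)/3
  = 3.
Product: (2) * (3) = 6.

6


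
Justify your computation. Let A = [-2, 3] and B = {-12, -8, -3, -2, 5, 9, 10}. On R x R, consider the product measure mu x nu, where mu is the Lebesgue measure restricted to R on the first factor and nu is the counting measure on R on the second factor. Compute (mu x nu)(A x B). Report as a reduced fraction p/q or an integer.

For a measurable rectangle A x B, the product measure satisfies
  (mu x nu)(A x B) = mu(A) * nu(B).
  mu(A) = 5.
  nu(B) = 7.
  (mu x nu)(A x B) = 5 * 7 = 35.

35


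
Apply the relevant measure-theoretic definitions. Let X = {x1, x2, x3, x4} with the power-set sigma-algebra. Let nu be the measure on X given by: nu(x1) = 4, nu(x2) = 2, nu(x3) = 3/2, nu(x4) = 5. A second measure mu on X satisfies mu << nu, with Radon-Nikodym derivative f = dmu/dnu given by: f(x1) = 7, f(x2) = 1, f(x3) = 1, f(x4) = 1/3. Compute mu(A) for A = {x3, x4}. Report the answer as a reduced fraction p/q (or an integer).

By the defining property of the Radon-Nikodym derivative, for every measurable set A,
  mu(A) = integral_A f dnu.
Since nu is a discrete measure concentrated on the atoms of X, the integral over A reduces to the sum
  mu(A) = sum_{x in A} f(x) * nu({x}).
Computing each term:
  x3: f(x3) * nu(x3) = 1 * 3/2 = 3/2.
  x4: f(x4) * nu(x4) = 1/3 * 5 = 5/3.
Summing: mu(A) = 3/2 + 5/3 = 19/6.

19/6


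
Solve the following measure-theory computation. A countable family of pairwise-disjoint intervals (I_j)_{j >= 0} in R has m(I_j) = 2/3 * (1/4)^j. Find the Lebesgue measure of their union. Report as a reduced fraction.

By countable additivity of the Lebesgue measure on pairwise disjoint measurable sets,
  m(union_{j >= 0} I_j) = sum_{j >= 0} m(I_j) = sum_{j >= 0} a * r^j,
  with a = 2/3 and r = 1/4.
Since 0 < r = 1/4 < 1, the geometric series converges:
  sum_{j >= 0} a * r^j = a / (1 - r).
  = 2/3 / (1 - 1/4)
  = 2/3 / (3/4)
  = 8/9.

8/9


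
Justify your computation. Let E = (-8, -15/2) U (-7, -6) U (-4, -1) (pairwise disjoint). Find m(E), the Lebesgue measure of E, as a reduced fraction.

For pairwise disjoint intervals, m(union_i I_i) = sum_i m(I_i),
and m is invariant under swapping open/closed endpoints (single points have measure 0).
So m(E) = sum_i (b_i - a_i).
  I_1 has length -15/2 - (-8) = 1/2.
  I_2 has length -6 - (-7) = 1.
  I_3 has length -1 - (-4) = 3.
Summing:
  m(E) = 1/2 + 1 + 3 = 9/2.

9/2


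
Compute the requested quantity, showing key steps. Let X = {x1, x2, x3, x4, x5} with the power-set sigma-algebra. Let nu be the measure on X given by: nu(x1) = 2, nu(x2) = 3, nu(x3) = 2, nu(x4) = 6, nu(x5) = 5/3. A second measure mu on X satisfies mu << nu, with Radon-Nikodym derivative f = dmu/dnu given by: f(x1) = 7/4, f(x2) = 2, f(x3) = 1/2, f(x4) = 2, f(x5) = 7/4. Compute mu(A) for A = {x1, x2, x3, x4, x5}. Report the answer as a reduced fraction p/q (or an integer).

By the defining property of the Radon-Nikodym derivative, for every measurable set A,
  mu(A) = integral_A f dnu.
Since nu is a discrete measure concentrated on the atoms of X, the integral over A reduces to the sum
  mu(A) = sum_{x in A} f(x) * nu({x}).
Computing each term:
  x1: f(x1) * nu(x1) = 7/4 * 2 = 7/2.
  x2: f(x2) * nu(x2) = 2 * 3 = 6.
  x3: f(x3) * nu(x3) = 1/2 * 2 = 1.
  x4: f(x4) * nu(x4) = 2 * 6 = 12.
  x5: f(x5) * nu(x5) = 7/4 * 5/3 = 35/12.
Summing: mu(A) = 7/2 + 6 + 1 + 12 + 35/12 = 305/12.

305/12


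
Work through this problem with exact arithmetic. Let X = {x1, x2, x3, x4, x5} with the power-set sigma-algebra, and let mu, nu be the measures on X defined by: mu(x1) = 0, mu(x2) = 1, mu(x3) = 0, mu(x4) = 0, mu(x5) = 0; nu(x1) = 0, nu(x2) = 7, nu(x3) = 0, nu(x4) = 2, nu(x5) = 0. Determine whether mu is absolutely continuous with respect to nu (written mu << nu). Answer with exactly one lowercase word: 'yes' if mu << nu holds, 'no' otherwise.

mu << nu means: every nu-null measurable set is also mu-null; equivalently, for every atom x, if nu({x}) = 0 then mu({x}) = 0.
Checking each atom:
  x1: nu = 0, mu = 0 -> consistent with mu << nu.
  x2: nu = 7 > 0 -> no constraint.
  x3: nu = 0, mu = 0 -> consistent with mu << nu.
  x4: nu = 2 > 0 -> no constraint.
  x5: nu = 0, mu = 0 -> consistent with mu << nu.
No atom violates the condition. Therefore mu << nu.

yes


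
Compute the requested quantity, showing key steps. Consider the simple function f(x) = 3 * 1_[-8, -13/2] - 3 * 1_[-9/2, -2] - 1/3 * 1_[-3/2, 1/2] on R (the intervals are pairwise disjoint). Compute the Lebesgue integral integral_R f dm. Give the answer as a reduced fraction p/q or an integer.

For a simple function f = sum_i c_i * 1_{A_i} with disjoint A_i,
  integral f dm = sum_i c_i * m(A_i).
Lengths of the A_i:
  m(A_1) = -13/2 - (-8) = 3/2.
  m(A_2) = -2 - (-9/2) = 5/2.
  m(A_3) = 1/2 - (-3/2) = 2.
Contributions c_i * m(A_i):
  (3) * (3/2) = 9/2.
  (-3) * (5/2) = -15/2.
  (-1/3) * (2) = -2/3.
Total: 9/2 - 15/2 - 2/3 = -11/3.

-11/3


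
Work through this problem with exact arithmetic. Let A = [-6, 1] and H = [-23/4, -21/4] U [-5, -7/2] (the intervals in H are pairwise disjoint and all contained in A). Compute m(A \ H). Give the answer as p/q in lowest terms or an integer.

The ambient interval has length m(A) = 1 - (-6) = 7.
Since the holes are disjoint and sit inside A, by finite additivity
  m(H) = sum_i (b_i - a_i), and m(A \ H) = m(A) - m(H).
Computing the hole measures:
  m(H_1) = -21/4 - (-23/4) = 1/2.
  m(H_2) = -7/2 - (-5) = 3/2.
Summed: m(H) = 1/2 + 3/2 = 2.
So m(A \ H) = 7 - 2 = 5.

5


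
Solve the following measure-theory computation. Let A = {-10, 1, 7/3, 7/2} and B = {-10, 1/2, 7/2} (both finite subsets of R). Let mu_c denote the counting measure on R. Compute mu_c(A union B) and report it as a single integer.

Counting measure on a finite set equals cardinality. By inclusion-exclusion, |A union B| = |A| + |B| - |A cap B|.
|A| = 4, |B| = 3, |A cap B| = 2.
So mu_c(A union B) = 4 + 3 - 2 = 5.

5


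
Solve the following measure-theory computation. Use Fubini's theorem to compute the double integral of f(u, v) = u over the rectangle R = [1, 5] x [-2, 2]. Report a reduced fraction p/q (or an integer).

f(u, v) is a tensor product of a function of u and a function of v, and both factors are bounded continuous (hence Lebesgue integrable) on the rectangle, so Fubini's theorem applies:
  integral_R f d(m x m) = (integral_a1^b1 u du) * (integral_a2^b2 1 dv).
Inner integral in u: integral_{1}^{5} u du = (5^2 - 1^2)/2
  = 12.
Inner integral in v: integral_{-2}^{2} 1 dv = (2^1 - (-2)^1)/1
  = 4.
Product: (12) * (4) = 48.

48


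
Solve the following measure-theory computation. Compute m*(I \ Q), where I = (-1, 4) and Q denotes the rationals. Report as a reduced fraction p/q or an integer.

The interval I = (-1, 4) has m(I) = 4 - (-1) = 5 (endpoints are measure-zero, so open/closed/half-open agree). Write I = (I cap Q) u (I \ Q). The rationals in I are countable, so m*(I cap Q) = 0 (cover each rational by intervals whose total length is arbitrarily small). By countable subadditivity m*(I) <= m*(I cap Q) + m*(I \ Q), hence m*(I \ Q) >= m(I) = 5. The reverse inequality m*(I \ Q) <= m*(I) = 5 is trivial since (I \ Q) is a subset of I. Therefore m*(I \ Q) = 5.

5


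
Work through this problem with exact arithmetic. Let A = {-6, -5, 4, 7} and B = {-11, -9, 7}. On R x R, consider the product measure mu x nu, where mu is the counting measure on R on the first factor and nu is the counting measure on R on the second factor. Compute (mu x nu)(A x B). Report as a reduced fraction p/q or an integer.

For a measurable rectangle A x B, the product measure satisfies
  (mu x nu)(A x B) = mu(A) * nu(B).
  mu(A) = 4.
  nu(B) = 3.
  (mu x nu)(A x B) = 4 * 3 = 12.

12


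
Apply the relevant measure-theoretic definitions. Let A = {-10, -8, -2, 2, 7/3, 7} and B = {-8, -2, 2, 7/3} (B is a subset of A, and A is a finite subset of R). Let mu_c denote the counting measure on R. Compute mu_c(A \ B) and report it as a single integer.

Counting measure assigns mu_c(E) = |E| (number of elements) when E is finite. For B subset A, A \ B is the set of elements of A not in B, so |A \ B| = |A| - |B|.
|A| = 6, |B| = 4, so mu_c(A \ B) = 6 - 4 = 2.

2


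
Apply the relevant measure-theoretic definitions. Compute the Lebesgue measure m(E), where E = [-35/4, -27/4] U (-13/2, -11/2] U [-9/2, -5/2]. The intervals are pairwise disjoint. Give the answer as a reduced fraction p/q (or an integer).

For pairwise disjoint intervals, m(union_i I_i) = sum_i m(I_i),
and m is invariant under swapping open/closed endpoints (single points have measure 0).
So m(E) = sum_i (b_i - a_i).
  I_1 has length -27/4 - (-35/4) = 2.
  I_2 has length -11/2 - (-13/2) = 1.
  I_3 has length -5/2 - (-9/2) = 2.
Summing:
  m(E) = 2 + 1 + 2 = 5.

5
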